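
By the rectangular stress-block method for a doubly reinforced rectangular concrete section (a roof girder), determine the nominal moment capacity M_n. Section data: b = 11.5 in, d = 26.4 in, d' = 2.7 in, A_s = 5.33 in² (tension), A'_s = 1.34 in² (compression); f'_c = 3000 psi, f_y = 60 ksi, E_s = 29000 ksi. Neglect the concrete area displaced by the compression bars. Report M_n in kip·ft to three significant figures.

Assume both steels yield.
a = (A_s − A'_s) f_y/(0.85 f'_c b) = (5.33 − 1.34) × 60/(0.85 × 3 × 11.5) = 8.164 in.
c = a/β₁ = 8.164/0.85 = 9.605 in; ε'_s = 0.003(c − d')/c = 0.0022 ≥ ε_y = 0.0021, so the compression steel yields.
M_n = (A_s − A'_s) f_y (d − a/2) + A'_s f_y (d − d') = 239.4 × (26.4 − 4.082) + 80.4 × (26.4 − 2.7) = 5342.9 + 1905.5 = 7248.4 kip·in = 7248.4/12 = 604.03 kip·ft.

M_n ≈ 604 kip·ft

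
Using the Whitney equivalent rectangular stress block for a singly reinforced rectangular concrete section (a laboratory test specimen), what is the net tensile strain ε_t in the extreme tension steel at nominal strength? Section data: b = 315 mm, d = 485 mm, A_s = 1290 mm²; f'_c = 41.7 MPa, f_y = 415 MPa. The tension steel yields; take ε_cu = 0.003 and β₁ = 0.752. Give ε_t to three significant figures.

a = A_s f_y/(0.85 f'_c b) = 47.95 mm.
β₁ = 0.752, so c = a/β₁ = 47.95/0.752 = 63.76 mm.
From the linear strain diagram with ε_cu = 0.003: ε_t = 0.003 (d − c)/c = 0.003 × (485 − 63.76)/63.76 = 0.0198.
Since ε_t ≥ 0.005, the section is tension-controlled.

ε_t ≈ 0.0198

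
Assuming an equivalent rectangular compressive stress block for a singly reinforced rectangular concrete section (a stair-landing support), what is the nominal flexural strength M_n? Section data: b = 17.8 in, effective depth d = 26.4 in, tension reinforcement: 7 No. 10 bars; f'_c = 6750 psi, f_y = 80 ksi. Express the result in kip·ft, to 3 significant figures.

M_n ≈ 1360 kip·ft

A_s = 7 × 1.27 = 8.89 in².
T = A_s f_y = 8.89 × 80 = 711.2 kips.
a = T/(0.85 f'_c b) = 711.2/(0.85 × 6.75 × 17.8) = 6.964 in.
M_n = T(d − a/2) = 711.2 × (26.4 − 3.482) = 16299.3 kip·in = 16299.3/12 = 1358.28 kip·ft.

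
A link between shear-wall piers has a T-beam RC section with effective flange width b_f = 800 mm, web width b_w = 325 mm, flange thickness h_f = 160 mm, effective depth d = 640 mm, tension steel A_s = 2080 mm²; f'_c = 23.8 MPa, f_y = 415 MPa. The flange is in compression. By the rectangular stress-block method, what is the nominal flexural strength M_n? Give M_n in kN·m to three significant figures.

M_n ≈ 529 kN·m

Tension: T = A_s f_y = 2080 × 415 = 863200 N.
Try a within the flange: a = T/(0.85 f'_c b_f) = 863200/(0.85 × 23.8 × 800) = 53.34 mm.
Since a = 53.34 ≤ h_f = 160 mm, the stress block lies entirely in the flange; analyse as a rectangular beam of width b_f.
M_n = T(d − a/2) = 863200 × (640 − 26.67) = 529.43 × 10⁶ N·mm.
M_n = 529.43 kN·m.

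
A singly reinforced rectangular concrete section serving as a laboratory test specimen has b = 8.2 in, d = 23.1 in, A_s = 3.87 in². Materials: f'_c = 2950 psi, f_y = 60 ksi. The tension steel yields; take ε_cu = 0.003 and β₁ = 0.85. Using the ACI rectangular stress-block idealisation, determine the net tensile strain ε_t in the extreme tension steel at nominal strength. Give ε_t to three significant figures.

a = A_s f_y/(0.85 f'_c b) = 11.293 in.
β₁ = 0.85, so c = a/β₁ = 11.293/0.85 = 13.286 in.
From the linear strain diagram with ε_cu = 0.003: ε_t = 0.003 (d − c)/c = 0.003 × (23.1 − 13.286)/13.286 = 0.00222.
ε_t < 0.004 — the section is over-reinforced for flexure under ACI limits.

ε_t ≈ 0.00222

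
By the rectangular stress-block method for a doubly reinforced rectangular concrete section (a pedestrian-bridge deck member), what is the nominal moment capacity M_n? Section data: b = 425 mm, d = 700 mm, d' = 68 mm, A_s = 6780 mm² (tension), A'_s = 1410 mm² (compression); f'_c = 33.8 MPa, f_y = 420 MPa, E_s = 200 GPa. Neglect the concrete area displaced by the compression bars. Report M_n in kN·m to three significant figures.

Assume both tension and compression steel yield.
Net tension couple steel: A_s − A'_s = 5370 mm².
a = (A_s − A'_s) f_y / (0.85 f'_c b) = 2255400/(0.85 × 33.8 × 425) = 184.71 mm.
c = a/β₁ = 184.71/0.809 = 228.32 mm; ε'_s = 0.003(c − d')/c = 0.0021 ≥ f_y/E_s = 0.0021, so compression steel does yield.
M_n = (A_s − A'_s) f_y (d − a/2) + A'_s f_y (d − d') = [2255400 × (700 − 92.355) + 592200 × (700 − 68)] × 10⁻⁶ = 1370.48 + 374.27 = 1744.75 kN·m.

M_n ≈ 1740 kN·m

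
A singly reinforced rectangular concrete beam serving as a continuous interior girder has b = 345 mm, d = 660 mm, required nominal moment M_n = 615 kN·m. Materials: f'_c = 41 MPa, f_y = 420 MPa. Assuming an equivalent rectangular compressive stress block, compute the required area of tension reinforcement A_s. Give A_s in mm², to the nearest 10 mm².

With M_n = 0.85 f'_c a b (d − a/2), solve the quadratic for a:
a = d − √(d² − 2M_n/(0.85 f'_c b)) = 660 − √(660² − 2 × 615×10⁶/(0.85 × 41 × 345)) = 82.68 mm.
A_s = 0.85 f'_c a b / f_y = 0.85 × 41 × 82.68 × 345 / 420 = 2366.9 mm².

A_s ≈ 2370 mm²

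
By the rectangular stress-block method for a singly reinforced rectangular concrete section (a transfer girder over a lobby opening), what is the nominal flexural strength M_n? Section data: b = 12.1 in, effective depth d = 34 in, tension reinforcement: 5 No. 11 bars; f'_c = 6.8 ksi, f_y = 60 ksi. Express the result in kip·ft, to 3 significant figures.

A_s = 5 × 1.56 = 7.8 in².
T = A_s f_y = 7.8 × 60 = 468 kips.
a = T/(0.85 f'_c b) = 468/(0.85 × 6.8 × 12.1) = 6.692 in.
M_n = T(d − a/2) = 468 × (34 − 3.346) = 14346.1 kip·in = 14346.1/12 = 1195.51 kip·ft.

M_n ≈ 1200 kip·ft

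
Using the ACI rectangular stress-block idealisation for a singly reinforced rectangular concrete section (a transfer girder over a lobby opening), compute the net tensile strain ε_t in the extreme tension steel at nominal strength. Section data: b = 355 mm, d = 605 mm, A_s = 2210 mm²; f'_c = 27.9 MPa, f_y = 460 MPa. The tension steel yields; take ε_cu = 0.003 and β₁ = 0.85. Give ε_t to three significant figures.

ε_t ≈ 0.00978

a = A_s f_y/(0.85 f'_c b) = 120.75 mm.
β₁ = 0.85, so c = a/β₁ = 120.75/0.85 = 142.06 mm.
From the linear strain diagram with ε_cu = 0.003: ε_t = 0.003 (d − c)/c = 0.003 × (605 − 142.06)/142.06 = 0.00978.
Since ε_t ≥ 0.005, the section is tension-controlled.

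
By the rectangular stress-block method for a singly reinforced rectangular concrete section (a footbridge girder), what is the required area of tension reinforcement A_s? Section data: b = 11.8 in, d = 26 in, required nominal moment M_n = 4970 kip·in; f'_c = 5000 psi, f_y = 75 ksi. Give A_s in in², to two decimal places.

From M_n = 0.85 f'_c a b (d − a/2):
a = d − √(d² − 2M_n/(0.85 f'_c b)) = 26 − √(26² − 2 × 4970/(0.85 × 5 × 11.8)) = 4.141 in.
A_s = 0.85 f'_c a b / f_y = 0.85 × 5 × 4.141 × 11.8 / 75 = 2.769 in².

A_s ≈ 2.77 in²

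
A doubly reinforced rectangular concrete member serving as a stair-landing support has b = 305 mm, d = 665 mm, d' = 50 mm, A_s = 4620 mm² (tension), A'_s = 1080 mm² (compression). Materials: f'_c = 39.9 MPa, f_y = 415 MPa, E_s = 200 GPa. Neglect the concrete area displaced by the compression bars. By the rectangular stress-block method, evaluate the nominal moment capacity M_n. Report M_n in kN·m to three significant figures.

M_n ≈ 1150 kN·m

Assume both tension and compression steel yield.
Net tension couple steel: A_s − A'_s = 3540 mm².
a = (A_s − A'_s) f_y / (0.85 f'_c b) = 1469100/(0.85 × 39.9 × 305) = 142.02 mm.
c = a/β₁ = 142.02/0.765 = 185.65 mm; ε'_s = 0.003(c − d')/c = 0.0022 ≥ f_y/E_s = 0.0021, so compression steel does yield.
M_n = (A_s − A'_s) f_y (d − a/2) + A'_s f_y (d − d') = [1469100 × (665 − 71.01) + 448200 × (665 − 50)] × 10⁻⁶ = 872.63 + 275.64 = 1148.27 kN·m.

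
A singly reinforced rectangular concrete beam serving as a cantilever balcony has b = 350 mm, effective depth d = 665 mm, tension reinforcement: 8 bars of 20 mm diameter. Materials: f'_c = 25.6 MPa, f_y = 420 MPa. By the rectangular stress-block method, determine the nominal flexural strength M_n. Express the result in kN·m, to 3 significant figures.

A_s = 8 × 314 = 2512 mm².
T = A_s f_y = 2512 × 420 = 1055040 N = 1055.04 kN.
From C = T: a = T/(0.85 f'_c b) = 1055040/(0.85 × 25.6 × 350) = 138.53 mm.
M_n = T(d − a/2) = 1055.04 kN × (665 − 69.265) mm = 628.52 kN·m.

M_n ≈ 629 kN·m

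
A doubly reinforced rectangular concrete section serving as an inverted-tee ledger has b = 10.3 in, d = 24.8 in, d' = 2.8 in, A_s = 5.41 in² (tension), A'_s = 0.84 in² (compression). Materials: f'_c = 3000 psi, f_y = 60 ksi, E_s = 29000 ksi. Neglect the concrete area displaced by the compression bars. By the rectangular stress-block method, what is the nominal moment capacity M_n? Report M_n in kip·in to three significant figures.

Assume both steels yield.
a = (A_s − A'_s) f_y/(0.85 f'_c b) = (5.41 − 0.84) × 60/(0.85 × 3 × 10.3) = 10.440 in.
c = a/β₁ = 10.440/0.85 = 12.282 in; ε'_s = 0.003(c − d')/c = 0.0023 ≥ ε_y = 0.0021, so the compression steel yields.
M_n = (A_s − A'_s) f_y (d − a/2) + A'_s f_y (d − d') = 274.2 × (24.8 − 5.22) + 50.4 × (24.8 − 2.8) = 5368.8 + 1108.8 = 6477.6 kip·in.

M_n ≈ 6480 kip·in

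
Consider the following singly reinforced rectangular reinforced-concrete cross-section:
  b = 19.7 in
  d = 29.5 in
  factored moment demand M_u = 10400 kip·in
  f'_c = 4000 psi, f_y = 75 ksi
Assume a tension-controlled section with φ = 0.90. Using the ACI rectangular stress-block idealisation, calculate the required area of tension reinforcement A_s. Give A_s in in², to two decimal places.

M_n = M_u/φ = 10400/0.90 = 11555.6 kip·in.
From M_n = 0.85 f'_c a b (d − a/2):
a = d − √(d² − 2M_n/(0.85 f'_c b)) = 29.5 − √(29.5² − 2 × 11555.6/(0.85 × 4 × 19.7)) = 6.583 in.
A_s = 0.85 f'_c a b / f_y = 0.85 × 4 × 6.583 × 19.7 / 75 = 5.879 in².

A_s ≈ 5.88 in²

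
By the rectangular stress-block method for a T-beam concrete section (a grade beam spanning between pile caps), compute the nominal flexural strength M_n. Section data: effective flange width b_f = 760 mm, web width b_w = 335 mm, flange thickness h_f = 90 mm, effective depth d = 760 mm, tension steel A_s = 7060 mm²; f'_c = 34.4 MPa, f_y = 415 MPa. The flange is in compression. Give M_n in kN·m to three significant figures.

Tension: T = A_s f_y = 7060 × 415 = 2929900 N.
Try a within the flange: a = T/(0.85 f'_c b_f) = 2929900/(0.85 × 34.4 × 760) = 131.84 mm.
a = 131.84 > h_f = 90 mm: the block extends into the web. Split into flange-overhang and web parts.
C_f = 0.85 f'_c (b_f − b_w) h_f = 0.85 × 34.4 × (760 − 335) × 90 = 1118430 N.
Remaining web compression depth: a_w = (T − C_f)/(0.85 f'_c b_w) = (2929900 − 1118430)/(0.85 × 34.4 × 335) = 184.93 mm.
M_n = C_f(d − h_f/2) + (T − C_f)(d − a_w/2) = 1118430 × (760 − 45) + 1811470 × (760 − 92.465) = 799.68 + 1209.22 = 2008.90 × 10⁶ N·mm.
M_n = 2008.90 kN·m.

M_n ≈ 2010 kN·m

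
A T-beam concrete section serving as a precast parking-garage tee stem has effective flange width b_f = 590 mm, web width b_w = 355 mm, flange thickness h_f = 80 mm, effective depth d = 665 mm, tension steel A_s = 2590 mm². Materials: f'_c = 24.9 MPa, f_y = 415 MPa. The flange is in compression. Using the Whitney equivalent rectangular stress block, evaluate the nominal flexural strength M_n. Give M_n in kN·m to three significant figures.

Tension: T = A_s f_y = 2590 × 415 = 1074850 N.
Try a within the flange: a = T/(0.85 f'_c b_f) = 1074850/(0.85 × 24.9 × 590) = 86.08 mm.
a = 86.08 > h_f = 80 mm: the block extends into the web. Split into flange-overhang and web parts.
C_f = 0.85 f'_c (b_f − b_w) h_f = 0.85 × 24.9 × (590 − 355) × 80 = 397902 N.
Remaining web compression depth: a_w = (T − C_f)/(0.85 f'_c b_w) = (1074850 − 397902)/(0.85 × 24.9 × 355) = 90.10 mm.
M_n = C_f(d − h_f/2) + (T − C_f)(d − a_w/2) = 397902 × (665 − 40) + 676948 × (665 − 45.05) = 248.69 + 419.67 = 668.36 × 10⁶ N·mm.
M_n = 668.36 kN·m.

M_n ≈ 668 kN·m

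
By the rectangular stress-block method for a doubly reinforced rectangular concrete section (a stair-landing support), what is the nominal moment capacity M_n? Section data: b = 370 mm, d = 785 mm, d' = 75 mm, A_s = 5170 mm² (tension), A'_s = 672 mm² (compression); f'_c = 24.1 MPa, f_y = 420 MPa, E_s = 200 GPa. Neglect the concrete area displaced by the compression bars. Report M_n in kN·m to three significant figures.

Assume both tension and compression steel yield.
Net tension couple steel: A_s − A'_s = 4498 mm².
a = (A_s − A'_s) f_y / (0.85 f'_c b) = 1889160/(0.85 × 24.1 × 370) = 249.25 mm.
c = a/β₁ = 249.25/0.85 = 293.24 mm; ε'_s = 0.003(c − d')/c = 0.0022 ≥ f_y/E_s = 0.0021, so compression steel does yield.
M_n = (A_s − A'_s) f_y (d − a/2) + A'_s f_y (d − d') = [1889160 × (785 − 124.625) + 282240 × (785 − 75)] × 10⁻⁶ = 1247.55 + 200.39 = 1447.94 kN·m.

M_n ≈ 1450 kN·m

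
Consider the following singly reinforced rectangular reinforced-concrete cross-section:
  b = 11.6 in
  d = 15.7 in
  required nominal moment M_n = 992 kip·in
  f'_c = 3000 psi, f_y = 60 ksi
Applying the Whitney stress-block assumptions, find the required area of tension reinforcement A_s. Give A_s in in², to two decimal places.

A_s ≈ 1.14 in²

From M_n = 0.85 f'_c a b (d − a/2):
a = d − √(d² − 2M_n/(0.85 f'_c b)) = 15.7 − √(15.7² − 2 × 992/(0.85 × 3 × 11.6)) = 2.305 in.
A_s = 0.85 f'_c a b / f_y = 0.85 × 3 × 2.305 × 11.6 / 60 = 1.136 in².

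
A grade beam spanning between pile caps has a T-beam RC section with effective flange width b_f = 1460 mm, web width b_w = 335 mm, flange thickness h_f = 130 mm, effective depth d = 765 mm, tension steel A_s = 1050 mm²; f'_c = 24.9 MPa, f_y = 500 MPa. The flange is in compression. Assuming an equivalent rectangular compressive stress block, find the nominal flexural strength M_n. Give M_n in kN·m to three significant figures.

Tension: T = A_s f_y = 1050 × 500 = 525000 N.
Try a within the flange: a = T/(0.85 f'_c b_f) = 525000/(0.85 × 24.9 × 1460) = 16.99 mm.
Since a = 16.99 ≤ h_f = 130 mm, the stress block lies entirely in the flange; analyse as a rectangular beam of width b_f.
M_n = T(d − a/2) = 525000 × (765 − 8.495) = 397.17 × 10⁶ N·mm.
M_n = 397.17 kN·m.

M_n ≈ 397 kN·m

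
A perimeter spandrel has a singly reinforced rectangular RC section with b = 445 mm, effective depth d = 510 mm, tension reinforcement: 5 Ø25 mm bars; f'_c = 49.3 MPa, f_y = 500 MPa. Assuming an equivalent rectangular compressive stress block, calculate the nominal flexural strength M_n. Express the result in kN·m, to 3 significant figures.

A_s = 5 × 491 = 2455 mm².
T = A_s f_y = 2455 × 500 = 1227500 N = 1227.5 kN.
From C = T: a = T/(0.85 f'_c b) = 1227500/(0.85 × 49.3 × 445) = 65.83 mm.
M_n = T(d − a/2) = 1227.5 kN × (510 − 32.915) mm = 585.62 kN·m.

M_n ≈ 586 kN·m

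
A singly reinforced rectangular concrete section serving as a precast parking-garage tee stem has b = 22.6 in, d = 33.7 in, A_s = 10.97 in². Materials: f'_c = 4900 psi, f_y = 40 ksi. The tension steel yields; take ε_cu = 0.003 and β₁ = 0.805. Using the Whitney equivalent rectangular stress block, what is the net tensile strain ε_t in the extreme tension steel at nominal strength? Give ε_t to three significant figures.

ε_t ≈ 0.0145

a = A_s f_y/(0.85 f'_c b) = 4.662 in.
β₁ = 0.805, so c = a/β₁ = 4.662/0.805 = 5.791 in.
From the linear strain diagram with ε_cu = 0.003: ε_t = 0.003 (d − c)/c = 0.003 × (33.7 − 5.791)/5.791 = 0.0145.
Since ε_t ≥ 0.005, the section is tension-controlled.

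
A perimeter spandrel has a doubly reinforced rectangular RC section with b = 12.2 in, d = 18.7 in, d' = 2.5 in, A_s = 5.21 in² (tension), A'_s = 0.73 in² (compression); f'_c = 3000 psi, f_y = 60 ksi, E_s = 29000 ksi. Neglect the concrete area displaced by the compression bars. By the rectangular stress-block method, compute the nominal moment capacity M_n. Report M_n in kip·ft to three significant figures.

M_n ≈ 381 kip·ft

Assume both steels yield.
a = (A_s − A'_s) f_y/(0.85 f'_c b) = (5.21 − 0.73) × 60/(0.85 × 3 × 12.2) = 8.640 in.
c = a/β₁ = 8.640/0.85 = 10.165 in; ε'_s = 0.003(c − d')/c = 0.0023 ≥ ε_y = 0.0021, so the compression steel yields.
M_n = (A_s − A'_s) f_y (d − a/2) + A'_s f_y (d − d') = 268.8 × (18.7 − 4.32) + 43.8 × (18.7 − 2.5) = 3865.3 + 709.6 = 4574.9 kip·in = 4574.9/12 = 381.24 kip·ft.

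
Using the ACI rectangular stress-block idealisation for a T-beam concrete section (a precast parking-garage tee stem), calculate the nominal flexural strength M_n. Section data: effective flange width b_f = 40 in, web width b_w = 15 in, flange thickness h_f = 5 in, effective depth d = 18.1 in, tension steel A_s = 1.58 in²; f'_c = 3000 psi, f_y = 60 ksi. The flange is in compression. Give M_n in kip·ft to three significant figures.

Tension: T = A_s f_y = 1.58 × 60 = 94.8 kips.
Try a within the flange: a = T/(0.85 f'_c b_f) = 94.8/(0.85 × 3 × 40) = 0.929 in.
Since a = 0.929 ≤ h_f = 5 in, the stress block lies entirely in the flange; analyse as a rectangular beam of width b_f.
M_n = T(d − a/2) = 94.8 × (18.1 − 0.4645) = 1671.8 kip·in.
M_n = 1671.8/12 = 139.32 kip·ft.

M_n ≈ 139 kip·ft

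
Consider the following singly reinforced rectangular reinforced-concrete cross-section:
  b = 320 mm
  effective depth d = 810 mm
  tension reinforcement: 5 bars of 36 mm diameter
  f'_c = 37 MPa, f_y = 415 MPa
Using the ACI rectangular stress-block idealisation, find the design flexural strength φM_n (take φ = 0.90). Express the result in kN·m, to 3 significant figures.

φM_n ≈ 1340 kN·m

A_s = 5 × 1018 = 5090 mm².
T = A_s f_y = 5090 × 415 = 2112350 N = 2112.35 kN.
From C = T: a = T/(0.85 f'_c b) = 2112350/(0.85 × 37 × 320) = 209.89 mm.
M_n = T(d − a/2) = 2112.35 kN × (810 − 104.945) mm = 1489.32 kN·m.
φM_n = 0.90 × 1489.32 = 1340.39 kN·m.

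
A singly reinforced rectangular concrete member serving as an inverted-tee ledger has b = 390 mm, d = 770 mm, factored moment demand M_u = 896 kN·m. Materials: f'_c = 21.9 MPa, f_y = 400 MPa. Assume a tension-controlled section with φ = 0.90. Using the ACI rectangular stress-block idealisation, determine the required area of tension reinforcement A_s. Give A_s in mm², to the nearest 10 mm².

A_s ≈ 3730 mm²

M_n = M_u/φ = 896/0.90 = 995.556 kN·m.
With M_n = 0.85 f'_c a b (d − a/2), solve the quadratic for a:
a = d − √(d² − 2M_n/(0.85 f'_c b)) = 770 − √(770² − 2 × 995.556×10⁶/(0.85 × 21.9 × 390)) = 205.52 mm.
A_s = 0.85 f'_c a b / f_y = 0.85 × 21.9 × 205.52 × 390 / 400 = 3730.1 mm².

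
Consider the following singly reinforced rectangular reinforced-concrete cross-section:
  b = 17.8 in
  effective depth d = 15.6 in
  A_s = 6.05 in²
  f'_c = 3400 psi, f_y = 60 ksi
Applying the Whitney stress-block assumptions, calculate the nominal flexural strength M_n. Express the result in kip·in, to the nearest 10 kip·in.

T = A_s f_y = 6.05 × 60 = 363 kips.
a = T/(0.85 f'_c b) = 363/(0.85 × 3.4 × 17.8) = 7.056 in.
M_n = T(d − a/2) = 363 × (15.6 − 3.528) = 4382.1 kip·in.

M_n ≈ 4380 kip·in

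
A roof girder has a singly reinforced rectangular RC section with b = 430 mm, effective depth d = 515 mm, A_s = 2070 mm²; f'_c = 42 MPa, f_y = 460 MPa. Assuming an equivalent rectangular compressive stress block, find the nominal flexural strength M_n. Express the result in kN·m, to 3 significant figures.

T = A_s f_y = 2070 × 460 = 952200 N = 952.2 kN.
From C = T: a = T/(0.85 f'_c b) = 952200/(0.85 × 42 × 430) = 62.03 mm.
M_n = T(d − a/2) = 952.2 kN × (515 − 31.015) mm = 460.85 kN·m.

M_n ≈ 461 kN·m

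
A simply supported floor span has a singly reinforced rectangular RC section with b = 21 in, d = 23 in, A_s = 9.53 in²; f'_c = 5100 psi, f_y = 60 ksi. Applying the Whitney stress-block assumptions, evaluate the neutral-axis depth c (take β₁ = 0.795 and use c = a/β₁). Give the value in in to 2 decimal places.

c ≈ 7.90 in

T = A_s f_y = 9.53 × 60 = 571.8 kips.
a = T/(0.85 f'_c b) = 571.8/(0.85 × 5.1 × 21) = 6.2811 in.
With β₁ = 0.795, c = a/β₁ = 6.2811/0.795 = 7.90 in.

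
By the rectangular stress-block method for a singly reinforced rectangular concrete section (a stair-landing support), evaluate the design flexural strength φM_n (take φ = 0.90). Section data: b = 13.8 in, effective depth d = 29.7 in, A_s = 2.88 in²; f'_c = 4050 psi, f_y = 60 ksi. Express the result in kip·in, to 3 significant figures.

φM_n ≈ 4340 kip·in

T = A_s f_y = 2.88 × 60 = 172.8 kips.
a = T/(0.85 f'_c b) = 172.8/(0.85 × 4.05 × 13.8) = 3.637 in.
M_n = T(d − a/2) = 172.8 × (29.7 − 1.8185) = 4817.9 kip·in.
φM_n = 0.90 × 4817.9 = 4336.1 kip·in.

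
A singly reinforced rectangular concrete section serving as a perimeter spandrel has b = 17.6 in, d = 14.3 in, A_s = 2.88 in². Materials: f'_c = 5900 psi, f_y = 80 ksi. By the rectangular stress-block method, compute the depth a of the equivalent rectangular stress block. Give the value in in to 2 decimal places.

T = A_s f_y = 2.88 × 80 = 230.4 kips.
a = T/(0.85 f'_c b) = 230.4/(0.85 × 5.9 × 17.6) = 2.61 in.

a ≈ 2.61 in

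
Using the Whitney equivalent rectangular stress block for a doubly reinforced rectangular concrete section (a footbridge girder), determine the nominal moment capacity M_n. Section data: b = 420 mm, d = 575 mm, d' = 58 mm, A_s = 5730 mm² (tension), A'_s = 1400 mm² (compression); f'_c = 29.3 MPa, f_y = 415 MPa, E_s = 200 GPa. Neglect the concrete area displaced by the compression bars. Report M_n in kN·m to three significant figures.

Assume both tension and compression steel yield.
Net tension couple steel: A_s − A'_s = 4330 mm².
a = (A_s − A'_s) f_y / (0.85 f'_c b) = 1796950/(0.85 × 29.3 × 420) = 171.79 mm.
c = a/β₁ = 171.79/0.841 = 204.27 mm; ε'_s = 0.003(c − d')/c = 0.0021 ≥ f_y/E_s = 0.0021, so compression steel does yield.
M_n = (A_s − A'_s) f_y (d − a/2) + A'_s f_y (d − d') = [1796950 × (575 − 85.895) + 581000 × (575 − 58)] × 10⁻⁶ = 878.90 + 300.38 = 1179.28 kN·m.

M_n ≈ 1180 kN·m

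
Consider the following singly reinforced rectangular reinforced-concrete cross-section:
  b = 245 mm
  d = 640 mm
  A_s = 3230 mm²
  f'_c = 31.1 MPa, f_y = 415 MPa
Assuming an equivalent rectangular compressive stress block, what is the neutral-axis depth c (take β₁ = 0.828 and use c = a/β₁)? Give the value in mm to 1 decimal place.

T = A_s f_y = 3230 × 415 = 1340450 N = 1340.45 kN.
Setting C = 0.85 f'_c a b equal to T: a = 1340450/(0.85 × 31.1 × 245) = 206.969 mm.
With β₁ = 0.828, c = a/β₁ = 206.969/0.828 = 250.0 mm.

c ≈ 250.0 mm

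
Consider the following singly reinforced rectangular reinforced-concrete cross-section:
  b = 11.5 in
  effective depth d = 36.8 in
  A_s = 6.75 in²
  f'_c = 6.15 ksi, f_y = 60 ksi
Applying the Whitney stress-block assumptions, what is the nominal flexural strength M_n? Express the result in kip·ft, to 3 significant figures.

M_n ≈ 1130 kip·ft

T = A_s f_y = 6.75 × 60 = 405 kips.
a = T/(0.85 f'_c b) = 405/(0.85 × 6.15 × 11.5) = 6.737 in.
M_n = T(d − a/2) = 405 × (36.8 − 3.3685) = 13539.8 kip·in = 13539.8/12 = 1128.32 kip·ft.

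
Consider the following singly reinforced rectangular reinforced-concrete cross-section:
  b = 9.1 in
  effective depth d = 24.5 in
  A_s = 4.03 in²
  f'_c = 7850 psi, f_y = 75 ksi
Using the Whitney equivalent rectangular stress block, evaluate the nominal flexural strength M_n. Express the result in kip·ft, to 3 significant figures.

M_n ≈ 554 kip·ft

T = A_s f_y = 4.03 × 75 = 302.25 kips.
a = T/(0.85 f'_c b) = 302.25/(0.85 × 7.85 × 9.1) = 4.978 in.
M_n = T(d − a/2) = 302.25 × (24.5 − 2.489) = 6652.8 kip·in = 6652.8/12 = 554.40 kip·ft.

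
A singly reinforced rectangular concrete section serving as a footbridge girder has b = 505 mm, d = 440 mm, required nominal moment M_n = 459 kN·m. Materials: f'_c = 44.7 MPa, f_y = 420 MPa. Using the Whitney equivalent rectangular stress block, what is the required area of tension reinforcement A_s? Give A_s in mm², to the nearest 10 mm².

With M_n = 0.85 f'_c a b (d − a/2), solve the quadratic for a:
a = d − √(d² − 2M_n/(0.85 f'_c b)) = 440 − √(440² − 2 × 459×10⁶/(0.85 × 44.7 × 505)) = 58.22 mm.
A_s = 0.85 f'_c a b / f_y = 0.85 × 44.7 × 58.22 × 505 / 420 = 2659.7 mm².

A_s ≈ 2660 mm²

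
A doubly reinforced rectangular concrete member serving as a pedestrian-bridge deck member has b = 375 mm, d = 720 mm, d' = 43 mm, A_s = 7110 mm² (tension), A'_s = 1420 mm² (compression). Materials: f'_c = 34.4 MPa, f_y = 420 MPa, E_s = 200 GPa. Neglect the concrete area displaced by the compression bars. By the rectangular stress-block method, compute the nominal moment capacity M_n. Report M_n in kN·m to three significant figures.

M_n ≈ 1860 kN·m

Assume both tension and compression steel yield.
Net tension couple steel: A_s − A'_s = 5690 mm².
a = (A_s − A'_s) f_y / (0.85 f'_c b) = 2389800/(0.85 × 34.4 × 375) = 217.95 mm.
c = a/β₁ = 217.95/0.804 = 271.08 mm; ε'_s = 0.003(c − d')/c = 0.0025 ≥ f_y/E_s = 0.0021, so compression steel does yield.
M_n = (A_s − A'_s) f_y (d − a/2) + A'_s f_y (d − d') = [2389800 × (720 − 108.975) + 596400 × (720 − 43)] × 10⁻⁶ = 1460.23 + 403.76 = 1863.99 kN·m.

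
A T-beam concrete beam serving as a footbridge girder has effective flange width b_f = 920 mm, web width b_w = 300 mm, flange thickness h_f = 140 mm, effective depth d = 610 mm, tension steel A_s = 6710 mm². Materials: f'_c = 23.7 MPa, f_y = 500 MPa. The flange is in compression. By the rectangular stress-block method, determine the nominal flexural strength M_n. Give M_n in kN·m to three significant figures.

Tension: T = A_s f_y = 6710 × 500 = 3355000 N.
Try a within the flange: a = T/(0.85 f'_c b_f) = 3355000/(0.85 × 23.7 × 920) = 181.02 mm.
a = 181.02 > h_f = 140 mm: the block extends into the web. Split into flange-overhang and web parts.
C_f = 0.85 f'_c (b_f − b_w) h_f = 0.85 × 23.7 × (920 − 300) × 140 = 1748586 N.
Remaining web compression depth: a_w = (T − C_f)/(0.85 f'_c b_w) = (3355000 − 1748586)/(0.85 × 23.7 × 300) = 265.81 mm.
M_n = C_f(d − h_f/2) + (T − C_f)(d − a_w/2) = 1748586 × (610 − 70) + 1606414 × (610 − 132.905) = 944.24 + 766.41 = 1710.65 × 10⁶ N·mm.
M_n = 1710.65 kN·m.

M_n ≈ 1710 kN·m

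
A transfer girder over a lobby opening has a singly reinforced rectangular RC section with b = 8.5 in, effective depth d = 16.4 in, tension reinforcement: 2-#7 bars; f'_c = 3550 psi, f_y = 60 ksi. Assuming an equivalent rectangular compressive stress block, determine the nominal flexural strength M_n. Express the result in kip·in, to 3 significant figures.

A_s = 2 × 0.6 = 1.2 in².
T = A_s f_y = 1.2 × 60 = 72 kips.
a = T/(0.85 f'_c b) = 72/(0.85 × 3.55 × 8.5) = 2.807 in.
M_n = T(d − a/2) = 72 × (16.4 − 1.4035) = 1079.7 kip·in.

M_n ≈ 1080 kip·in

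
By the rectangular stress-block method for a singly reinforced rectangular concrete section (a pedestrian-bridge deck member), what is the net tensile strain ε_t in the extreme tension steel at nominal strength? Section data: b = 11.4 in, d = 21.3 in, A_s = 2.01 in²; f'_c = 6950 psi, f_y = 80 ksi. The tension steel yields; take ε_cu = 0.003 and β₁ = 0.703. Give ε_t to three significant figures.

ε_t ≈ 0.0158

a = A_s f_y/(0.85 f'_c b) = 2.388 in.
β₁ = 0.703, so c = a/β₁ = 2.388/0.703 = 3.397 in.
From the linear strain diagram with ε_cu = 0.003: ε_t = 0.003 (d − c)/c = 0.003 × (21.3 − 3.397)/3.397 = 0.0158.
Since ε_t ≥ 0.005, the section is tension-controlled.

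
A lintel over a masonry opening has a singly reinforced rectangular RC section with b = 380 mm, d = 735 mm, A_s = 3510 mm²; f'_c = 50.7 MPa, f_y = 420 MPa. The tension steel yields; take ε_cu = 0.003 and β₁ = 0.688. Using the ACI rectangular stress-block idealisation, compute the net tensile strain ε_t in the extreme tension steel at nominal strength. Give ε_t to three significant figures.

a = A_s f_y/(0.85 f'_c b) = 90.02 mm.
β₁ = 0.688, so c = a/β₁ = 90.02/0.688 = 130.84 mm.
From the linear strain diagram with ε_cu = 0.003: ε_t = 0.003 (d − c)/c = 0.003 × (735 − 130.84)/130.84 = 0.0139.
Since ε_t ≥ 0.005, the section is tension-controlled.

ε_t ≈ 0.0139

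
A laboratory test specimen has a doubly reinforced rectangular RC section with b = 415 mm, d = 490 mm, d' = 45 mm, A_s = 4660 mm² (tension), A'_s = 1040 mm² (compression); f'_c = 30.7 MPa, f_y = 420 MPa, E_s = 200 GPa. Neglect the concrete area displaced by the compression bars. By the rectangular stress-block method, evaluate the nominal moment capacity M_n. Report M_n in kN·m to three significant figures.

Assume both tension and compression steel yield.
Net tension couple steel: A_s − A'_s = 3620 mm².
a = (A_s − A'_s) f_y / (0.85 f'_c b) = 1520400/(0.85 × 30.7 × 415) = 140.40 mm.
c = a/β₁ = 140.40/0.831 = 168.95 mm; ε'_s = 0.003(c − d')/c = 0.0022 ≥ f_y/E_s = 0.0021, so compression steel does yield.
M_n = (A_s − A'_s) f_y (d − a/2) + A'_s f_y (d − d') = [1520400 × (490 − 70.2) + 436800 × (490 − 45)] × 10⁻⁶ = 638.26 + 194.38 = 832.64 kN·m.

M_n ≈ 833 kN·m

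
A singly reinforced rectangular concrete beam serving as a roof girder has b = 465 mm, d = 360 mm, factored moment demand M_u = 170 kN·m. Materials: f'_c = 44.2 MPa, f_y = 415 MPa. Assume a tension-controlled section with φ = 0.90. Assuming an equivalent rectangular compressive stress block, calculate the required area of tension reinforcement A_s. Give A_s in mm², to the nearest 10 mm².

A_s ≈ 1320 mm²

M_n = M_u/φ = 170/0.90 = 188.889 kN·m.
With M_n = 0.85 f'_c a b (d − a/2), solve the quadratic for a:
a = d − √(d² − 2M_n/(0.85 f'_c b)) = 360 − √(360² − 2 × 188.889×10⁶/(0.85 × 44.2 × 465)) = 31.40 mm.
A_s = 0.85 f'_c a b / f_y = 0.85 × 44.2 × 31.40 × 465 / 415 = 1321.8 mm².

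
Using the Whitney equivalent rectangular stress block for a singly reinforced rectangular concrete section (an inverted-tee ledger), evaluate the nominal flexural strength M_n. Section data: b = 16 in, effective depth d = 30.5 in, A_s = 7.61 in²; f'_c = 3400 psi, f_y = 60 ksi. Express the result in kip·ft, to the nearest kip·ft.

M_n ≈ 973 kip·ft

T = A_s f_y = 7.61 × 60 = 456.6 kips.
a = T/(0.85 f'_c b) = 456.6/(0.85 × 3.4 × 16) = 9.875 in.
M_n = T(d − a/2) = 456.6 × (30.5 − 4.9375) = 11671.8 kip·in = 11671.8/12 = 972.65 kip·ft.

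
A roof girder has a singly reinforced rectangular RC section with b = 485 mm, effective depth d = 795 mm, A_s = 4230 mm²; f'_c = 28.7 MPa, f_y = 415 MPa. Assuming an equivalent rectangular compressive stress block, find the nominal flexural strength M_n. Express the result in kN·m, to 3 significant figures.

T = A_s f_y = 4230 × 415 = 1755450 N = 1755.45 kN.
From C = T: a = T/(0.85 f'_c b) = 1755450/(0.85 × 28.7 × 485) = 148.37 mm.
M_n = T(d − a/2) = 1755.45 kN × (795 − 74.185) mm = 1265.35 kN·m.

M_n ≈ 1270 kN·m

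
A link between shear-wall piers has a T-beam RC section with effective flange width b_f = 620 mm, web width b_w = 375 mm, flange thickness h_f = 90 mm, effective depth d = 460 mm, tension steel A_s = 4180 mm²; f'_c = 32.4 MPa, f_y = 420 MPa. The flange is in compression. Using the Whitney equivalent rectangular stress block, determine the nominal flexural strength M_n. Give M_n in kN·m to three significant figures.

M_n ≈ 716 kN·m

Tension: T = A_s f_y = 4180 × 420 = 1755600 N.
Try a within the flange: a = T/(0.85 f'_c b_f) = 1755600/(0.85 × 32.4 × 620) = 102.82 mm.
a = 102.82 > h_f = 90 mm: the block extends into the web. Split into flange-overhang and web parts.
C_f = 0.85 f'_c (b_f − b_w) h_f = 0.85 × 32.4 × (620 − 375) × 90 = 607257 N.
Remaining web compression depth: a_w = (T − C_f)/(0.85 f'_c b_w) = (1755600 − 607257)/(0.85 × 32.4 × 375) = 111.19 mm.
M_n = C_f(d − h_f/2) + (T − C_f)(d − a_w/2) = 607257 × (460 − 45) + 1148343 × (460 − 55.595) = 252.01 + 464.40 = 716.41 × 10⁶ N·mm.
M_n = 716.41 kN·m.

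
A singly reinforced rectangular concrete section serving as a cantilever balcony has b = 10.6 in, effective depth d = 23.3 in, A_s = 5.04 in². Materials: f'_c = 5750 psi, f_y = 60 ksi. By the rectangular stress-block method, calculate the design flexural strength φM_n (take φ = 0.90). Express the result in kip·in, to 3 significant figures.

T = A_s f_y = 5.04 × 60 = 302.4 kips.
a = T/(0.85 f'_c b) = 302.4/(0.85 × 5.75 × 10.6) = 5.837 in.
M_n = T(d − a/2) = 302.4 × (23.3 − 2.9185) = 6163.4 kip·in.
φM_n = 0.90 × 6163.4 = 5547.1 kip·in.

φM_n ≈ 5550 kip·in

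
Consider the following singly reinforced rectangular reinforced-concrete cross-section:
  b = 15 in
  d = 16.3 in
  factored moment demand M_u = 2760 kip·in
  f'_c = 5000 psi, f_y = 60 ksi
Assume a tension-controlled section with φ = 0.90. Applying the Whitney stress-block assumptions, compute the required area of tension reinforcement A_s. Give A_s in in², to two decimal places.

A_s ≈ 3.49 in²

M_n = M_u/φ = 2760/0.90 = 3066.67 kip·in.
From M_n = 0.85 f'_c a b (d − a/2):
a = d − √(d² − 2M_n/(0.85 f'_c b)) = 16.3 − √(16.3² − 2 × 3066.67/(0.85 × 5 × 15)) = 3.282 in.
A_s = 0.85 f'_c a b / f_y = 0.85 × 5 × 3.282 × 15 / 60 = 3.487 in².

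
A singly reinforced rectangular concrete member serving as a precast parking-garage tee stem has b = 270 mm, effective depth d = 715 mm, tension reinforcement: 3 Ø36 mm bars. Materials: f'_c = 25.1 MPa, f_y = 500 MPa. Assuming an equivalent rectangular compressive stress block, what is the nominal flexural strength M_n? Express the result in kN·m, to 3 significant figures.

A_s = 3 × 1018 = 3054 mm².
T = A_s f_y = 3054 × 500 = 1527000 N = 1527 kN.
From C = T: a = T/(0.85 f'_c b) = 1527000/(0.85 × 25.1 × 270) = 265.08 mm.
M_n = T(d − a/2) = 1527 kN × (715 − 132.54) mm = 889.42 kN·m.

M_n ≈ 889 kN·m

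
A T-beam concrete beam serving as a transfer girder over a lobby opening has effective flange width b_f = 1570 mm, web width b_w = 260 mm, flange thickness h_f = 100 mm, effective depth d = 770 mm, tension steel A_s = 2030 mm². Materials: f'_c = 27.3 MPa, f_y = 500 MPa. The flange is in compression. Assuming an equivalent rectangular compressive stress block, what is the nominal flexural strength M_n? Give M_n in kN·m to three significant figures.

Tension: T = A_s f_y = 2030 × 500 = 1015000 N.
Try a within the flange: a = T/(0.85 f'_c b_f) = 1015000/(0.85 × 27.3 × 1570) = 27.86 mm.
Since a = 27.86 ≤ h_f = 100 mm, the stress block lies entirely in the flange; analyse as a rectangular beam of width b_f.
M_n = T(d − a/2) = 1015000 × (770 − 13.93) = 767.41 × 10⁶ N·mm.
M_n = 767.41 kN·m.

M_n ≈ 767 kN·m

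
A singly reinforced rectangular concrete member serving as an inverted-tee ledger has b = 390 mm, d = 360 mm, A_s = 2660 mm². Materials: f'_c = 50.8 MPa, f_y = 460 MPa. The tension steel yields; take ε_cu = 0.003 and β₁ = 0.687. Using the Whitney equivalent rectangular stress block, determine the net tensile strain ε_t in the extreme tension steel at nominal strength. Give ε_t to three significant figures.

a = A_s f_y/(0.85 f'_c b) = 72.66 mm.
β₁ = 0.687, so c = a/β₁ = 72.66/0.687 = 105.76 mm.
From the linear strain diagram with ε_cu = 0.003: ε_t = 0.003 (d − c)/c = 0.003 × (360 − 105.76)/105.76 = 0.00721.
Since ε_t ≥ 0.005, the section is tension-controlled.

ε_t ≈ 0.00721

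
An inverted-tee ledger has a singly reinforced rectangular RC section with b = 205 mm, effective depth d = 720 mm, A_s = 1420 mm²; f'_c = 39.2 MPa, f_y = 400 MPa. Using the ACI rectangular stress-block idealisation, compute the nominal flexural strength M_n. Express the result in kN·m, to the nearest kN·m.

M_n ≈ 385 kN·m

T = A_s f_y = 1420 × 400 = 568000 N = 568 kN.
From C = T: a = T/(0.85 f'_c b) = 568000/(0.85 × 39.2 × 205) = 83.16 mm.
M_n = T(d − a/2) = 568 kN × (720 − 41.58) mm = 385.34 kN·m.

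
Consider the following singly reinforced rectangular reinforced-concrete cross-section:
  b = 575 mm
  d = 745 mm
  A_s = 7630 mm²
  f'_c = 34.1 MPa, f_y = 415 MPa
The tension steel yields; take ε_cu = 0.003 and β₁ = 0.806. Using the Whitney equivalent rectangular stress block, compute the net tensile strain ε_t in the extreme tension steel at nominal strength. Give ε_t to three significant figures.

ε_t ≈ 0.00648

a = A_s f_y/(0.85 f'_c b) = 189.99 mm.
β₁ = 0.806, so c = a/β₁ = 189.99/0.806 = 235.72 mm.
From the linear strain diagram with ε_cu = 0.003: ε_t = 0.003 (d − c)/c = 0.003 × (745 − 235.72)/235.72 = 0.00648.
Since ε_t ≥ 0.005, the section is tension-controlled.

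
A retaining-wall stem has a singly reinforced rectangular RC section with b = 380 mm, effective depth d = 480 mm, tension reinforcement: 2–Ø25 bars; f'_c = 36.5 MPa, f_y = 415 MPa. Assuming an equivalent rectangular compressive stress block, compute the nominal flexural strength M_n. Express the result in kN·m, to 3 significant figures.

A_s = 2 × 491 = 982 mm².
T = A_s f_y = 982 × 415 = 407530 N = 407.53 kN.
From C = T: a = T/(0.85 f'_c b) = 407530/(0.85 × 36.5 × 380) = 34.57 mm.
M_n = T(d − a/2) = 407.53 kN × (480 − 17.285) mm = 188.57 kN·m.

M_n ≈ 189 kN·m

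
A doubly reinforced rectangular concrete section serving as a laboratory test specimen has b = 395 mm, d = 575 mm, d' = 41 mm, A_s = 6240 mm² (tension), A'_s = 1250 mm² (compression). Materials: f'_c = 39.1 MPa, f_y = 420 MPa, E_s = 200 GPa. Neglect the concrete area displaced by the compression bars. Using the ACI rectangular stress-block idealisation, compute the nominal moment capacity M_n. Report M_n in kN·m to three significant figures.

M_n ≈ 1320 kN·m

Assume both tension and compression steel yield.
Net tension couple steel: A_s − A'_s = 4990 mm².
a = (A_s − A'_s) f_y / (0.85 f'_c b) = 2095800/(0.85 × 39.1 × 395) = 159.65 mm.
c = a/β₁ = 159.65/0.771 = 207.07 mm; ε'_s = 0.003(c − d')/c = 0.0024 ≥ f_y/E_s = 0.0021, so compression steel does yield.
M_n = (A_s − A'_s) f_y (d − a/2) + A'_s f_y (d − d') = [2095800 × (575 − 79.825) + 525000 × (575 − 41)] × 10⁻⁶ = 1037.79 + 280.35 = 1318.14 kN·m.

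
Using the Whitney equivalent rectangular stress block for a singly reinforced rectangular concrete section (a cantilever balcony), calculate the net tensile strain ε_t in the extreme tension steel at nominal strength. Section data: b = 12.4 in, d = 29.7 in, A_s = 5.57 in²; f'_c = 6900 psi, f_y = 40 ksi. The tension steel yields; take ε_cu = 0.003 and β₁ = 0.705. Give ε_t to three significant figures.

a = A_s f_y/(0.85 f'_c b) = 3.064 in.
β₁ = 0.705, so c = a/β₁ = 3.064/0.705 = 4.346 in.
From the linear strain diagram with ε_cu = 0.003: ε_t = 0.003 (d − c)/c = 0.003 × (29.7 − 4.346)/4.346 = 0.0175.
Since ε_t ≥ 0.005, the section is tension-controlled.

ε_t ≈ 0.0175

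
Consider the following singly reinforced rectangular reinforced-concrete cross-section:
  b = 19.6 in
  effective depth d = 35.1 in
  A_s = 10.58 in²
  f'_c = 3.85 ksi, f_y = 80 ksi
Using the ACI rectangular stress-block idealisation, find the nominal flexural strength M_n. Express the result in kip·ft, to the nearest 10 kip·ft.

M_n ≈ 2010 kip·ft

T = A_s f_y = 10.58 × 80 = 846.4 kips.
a = T/(0.85 f'_c b) = 846.4/(0.85 × 3.85 × 19.6) = 13.196 in.
M_n = T(d − a/2) = 846.4 × (35.1 − 6.598) = 24124.1 kip·in = 24124.1/12 = 2010.34 kip·ft.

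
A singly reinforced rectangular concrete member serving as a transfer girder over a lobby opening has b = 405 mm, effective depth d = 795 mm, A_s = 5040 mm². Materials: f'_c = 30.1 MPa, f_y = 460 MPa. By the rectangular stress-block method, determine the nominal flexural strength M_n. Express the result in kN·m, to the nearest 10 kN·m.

M_n ≈ 1580 kN·m

T = A_s f_y = 5040 × 460 = 2318400 N = 2318.4 kN.
From C = T: a = T/(0.85 f'_c b) = 2318400/(0.85 × 30.1 × 405) = 223.74 mm.
M_n = T(d − a/2) = 2318.4 kN × (795 − 111.87) mm = 1583.77 kN·m.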